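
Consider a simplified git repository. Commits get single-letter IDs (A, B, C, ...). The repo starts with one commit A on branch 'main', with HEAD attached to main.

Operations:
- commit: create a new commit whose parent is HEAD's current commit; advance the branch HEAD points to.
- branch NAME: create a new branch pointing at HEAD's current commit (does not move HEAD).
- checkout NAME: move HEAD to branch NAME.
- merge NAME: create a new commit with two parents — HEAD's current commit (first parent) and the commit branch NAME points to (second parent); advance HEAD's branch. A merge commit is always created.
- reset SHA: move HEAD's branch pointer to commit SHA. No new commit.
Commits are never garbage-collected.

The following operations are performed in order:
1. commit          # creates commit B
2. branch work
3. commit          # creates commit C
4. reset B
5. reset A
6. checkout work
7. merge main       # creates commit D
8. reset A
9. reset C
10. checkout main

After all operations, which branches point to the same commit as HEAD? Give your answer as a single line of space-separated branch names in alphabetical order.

Answer: main

Derivation:
After op 1 (commit): HEAD=main@B [main=B]
After op 2 (branch): HEAD=main@B [main=B work=B]
After op 3 (commit): HEAD=main@C [main=C work=B]
After op 4 (reset): HEAD=main@B [main=B work=B]
After op 5 (reset): HEAD=main@A [main=A work=B]
After op 6 (checkout): HEAD=work@B [main=A work=B]
After op 7 (merge): HEAD=work@D [main=A work=D]
After op 8 (reset): HEAD=work@A [main=A work=A]
After op 9 (reset): HEAD=work@C [main=A work=C]
After op 10 (checkout): HEAD=main@A [main=A work=C]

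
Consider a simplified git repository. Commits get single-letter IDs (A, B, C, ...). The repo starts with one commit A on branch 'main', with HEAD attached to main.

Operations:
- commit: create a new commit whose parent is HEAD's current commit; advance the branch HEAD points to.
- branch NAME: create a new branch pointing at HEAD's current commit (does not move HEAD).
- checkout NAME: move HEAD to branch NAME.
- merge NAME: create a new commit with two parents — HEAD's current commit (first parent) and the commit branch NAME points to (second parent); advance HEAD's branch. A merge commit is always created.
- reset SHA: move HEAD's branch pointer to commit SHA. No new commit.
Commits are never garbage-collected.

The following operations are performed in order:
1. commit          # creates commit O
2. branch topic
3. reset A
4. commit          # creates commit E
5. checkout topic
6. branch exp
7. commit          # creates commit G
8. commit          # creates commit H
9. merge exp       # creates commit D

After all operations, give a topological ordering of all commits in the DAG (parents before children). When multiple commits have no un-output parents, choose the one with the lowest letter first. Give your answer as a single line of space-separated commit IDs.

After op 1 (commit): HEAD=main@O [main=O]
After op 2 (branch): HEAD=main@O [main=O topic=O]
After op 3 (reset): HEAD=main@A [main=A topic=O]
After op 4 (commit): HEAD=main@E [main=E topic=O]
After op 5 (checkout): HEAD=topic@O [main=E topic=O]
After op 6 (branch): HEAD=topic@O [exp=O main=E topic=O]
After op 7 (commit): HEAD=topic@G [exp=O main=E topic=G]
After op 8 (commit): HEAD=topic@H [exp=O main=E topic=H]
After op 9 (merge): HEAD=topic@D [exp=O main=E topic=D]
commit A: parents=[]
commit D: parents=['H', 'O']
commit E: parents=['A']
commit G: parents=['O']
commit H: parents=['G']
commit O: parents=['A']

Answer: A E O G H D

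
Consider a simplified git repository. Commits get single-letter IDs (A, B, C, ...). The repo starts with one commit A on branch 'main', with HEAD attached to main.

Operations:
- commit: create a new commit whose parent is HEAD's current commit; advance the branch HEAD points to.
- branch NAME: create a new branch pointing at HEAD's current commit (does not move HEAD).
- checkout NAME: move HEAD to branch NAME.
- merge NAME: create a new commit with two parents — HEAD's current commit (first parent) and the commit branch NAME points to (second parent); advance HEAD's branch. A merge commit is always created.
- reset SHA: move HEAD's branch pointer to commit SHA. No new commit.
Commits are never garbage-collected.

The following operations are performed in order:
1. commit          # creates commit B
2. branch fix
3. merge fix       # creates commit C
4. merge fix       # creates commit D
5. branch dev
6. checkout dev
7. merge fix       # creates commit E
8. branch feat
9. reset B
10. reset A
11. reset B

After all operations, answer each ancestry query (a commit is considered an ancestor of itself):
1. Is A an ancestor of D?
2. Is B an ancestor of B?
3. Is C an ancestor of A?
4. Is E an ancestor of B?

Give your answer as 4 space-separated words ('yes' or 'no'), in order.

After op 1 (commit): HEAD=main@B [main=B]
After op 2 (branch): HEAD=main@B [fix=B main=B]
After op 3 (merge): HEAD=main@C [fix=B main=C]
After op 4 (merge): HEAD=main@D [fix=B main=D]
After op 5 (branch): HEAD=main@D [dev=D fix=B main=D]
After op 6 (checkout): HEAD=dev@D [dev=D fix=B main=D]
After op 7 (merge): HEAD=dev@E [dev=E fix=B main=D]
After op 8 (branch): HEAD=dev@E [dev=E feat=E fix=B main=D]
After op 9 (reset): HEAD=dev@B [dev=B feat=E fix=B main=D]
After op 10 (reset): HEAD=dev@A [dev=A feat=E fix=B main=D]
After op 11 (reset): HEAD=dev@B [dev=B feat=E fix=B main=D]
ancestors(D) = {A,B,C,D}; A in? yes
ancestors(B) = {A,B}; B in? yes
ancestors(A) = {A}; C in? no
ancestors(B) = {A,B}; E in? no

Answer: yes yes no no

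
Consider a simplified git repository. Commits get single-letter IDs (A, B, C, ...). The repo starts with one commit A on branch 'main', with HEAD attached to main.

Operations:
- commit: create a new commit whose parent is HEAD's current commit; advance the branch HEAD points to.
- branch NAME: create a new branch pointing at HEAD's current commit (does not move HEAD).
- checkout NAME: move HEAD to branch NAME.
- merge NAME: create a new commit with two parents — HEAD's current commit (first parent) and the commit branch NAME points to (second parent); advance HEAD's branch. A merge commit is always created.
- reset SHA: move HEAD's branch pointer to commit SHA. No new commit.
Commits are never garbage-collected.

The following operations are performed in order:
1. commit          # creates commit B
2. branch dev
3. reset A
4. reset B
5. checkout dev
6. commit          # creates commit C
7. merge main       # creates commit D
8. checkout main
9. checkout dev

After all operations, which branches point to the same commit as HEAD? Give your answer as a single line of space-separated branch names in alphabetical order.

After op 1 (commit): HEAD=main@B [main=B]
After op 2 (branch): HEAD=main@B [dev=B main=B]
After op 3 (reset): HEAD=main@A [dev=B main=A]
After op 4 (reset): HEAD=main@B [dev=B main=B]
After op 5 (checkout): HEAD=dev@B [dev=B main=B]
After op 6 (commit): HEAD=dev@C [dev=C main=B]
After op 7 (merge): HEAD=dev@D [dev=D main=B]
After op 8 (checkout): HEAD=main@B [dev=D main=B]
After op 9 (checkout): HEAD=dev@D [dev=D main=B]

Answer: dev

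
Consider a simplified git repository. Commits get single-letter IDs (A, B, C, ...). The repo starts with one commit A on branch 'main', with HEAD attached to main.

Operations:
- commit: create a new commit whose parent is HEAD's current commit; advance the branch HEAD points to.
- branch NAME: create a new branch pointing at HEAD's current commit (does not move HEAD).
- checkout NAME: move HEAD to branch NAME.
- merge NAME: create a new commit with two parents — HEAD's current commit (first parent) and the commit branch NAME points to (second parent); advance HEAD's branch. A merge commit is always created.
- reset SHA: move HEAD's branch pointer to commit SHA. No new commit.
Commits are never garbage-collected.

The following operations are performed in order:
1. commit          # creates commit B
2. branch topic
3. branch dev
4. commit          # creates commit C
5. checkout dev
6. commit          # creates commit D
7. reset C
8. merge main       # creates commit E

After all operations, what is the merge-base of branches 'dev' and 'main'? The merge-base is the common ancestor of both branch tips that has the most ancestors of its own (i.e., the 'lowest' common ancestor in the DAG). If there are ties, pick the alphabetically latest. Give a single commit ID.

After op 1 (commit): HEAD=main@B [main=B]
After op 2 (branch): HEAD=main@B [main=B topic=B]
After op 3 (branch): HEAD=main@B [dev=B main=B topic=B]
After op 4 (commit): HEAD=main@C [dev=B main=C topic=B]
After op 5 (checkout): HEAD=dev@B [dev=B main=C topic=B]
After op 6 (commit): HEAD=dev@D [dev=D main=C topic=B]
After op 7 (reset): HEAD=dev@C [dev=C main=C topic=B]
After op 8 (merge): HEAD=dev@E [dev=E main=C topic=B]
ancestors(dev=E): ['A', 'B', 'C', 'E']
ancestors(main=C): ['A', 'B', 'C']
common: ['A', 'B', 'C']

Answer: C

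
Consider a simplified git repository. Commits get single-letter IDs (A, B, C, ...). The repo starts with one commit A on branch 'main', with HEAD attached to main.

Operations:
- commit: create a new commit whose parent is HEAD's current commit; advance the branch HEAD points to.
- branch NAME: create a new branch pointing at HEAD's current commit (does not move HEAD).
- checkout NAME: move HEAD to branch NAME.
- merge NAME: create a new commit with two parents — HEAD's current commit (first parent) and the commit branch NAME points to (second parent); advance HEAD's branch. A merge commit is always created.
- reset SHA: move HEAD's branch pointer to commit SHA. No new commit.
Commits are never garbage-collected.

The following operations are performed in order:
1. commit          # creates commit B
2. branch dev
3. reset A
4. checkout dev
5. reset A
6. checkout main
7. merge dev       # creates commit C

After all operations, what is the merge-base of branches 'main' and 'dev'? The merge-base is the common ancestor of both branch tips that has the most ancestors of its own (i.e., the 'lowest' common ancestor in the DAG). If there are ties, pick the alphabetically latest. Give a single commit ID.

After op 1 (commit): HEAD=main@B [main=B]
After op 2 (branch): HEAD=main@B [dev=B main=B]
After op 3 (reset): HEAD=main@A [dev=B main=A]
After op 4 (checkout): HEAD=dev@B [dev=B main=A]
After op 5 (reset): HEAD=dev@A [dev=A main=A]
After op 6 (checkout): HEAD=main@A [dev=A main=A]
After op 7 (merge): HEAD=main@C [dev=A main=C]
ancestors(main=C): ['A', 'C']
ancestors(dev=A): ['A']
common: ['A']

Answer: A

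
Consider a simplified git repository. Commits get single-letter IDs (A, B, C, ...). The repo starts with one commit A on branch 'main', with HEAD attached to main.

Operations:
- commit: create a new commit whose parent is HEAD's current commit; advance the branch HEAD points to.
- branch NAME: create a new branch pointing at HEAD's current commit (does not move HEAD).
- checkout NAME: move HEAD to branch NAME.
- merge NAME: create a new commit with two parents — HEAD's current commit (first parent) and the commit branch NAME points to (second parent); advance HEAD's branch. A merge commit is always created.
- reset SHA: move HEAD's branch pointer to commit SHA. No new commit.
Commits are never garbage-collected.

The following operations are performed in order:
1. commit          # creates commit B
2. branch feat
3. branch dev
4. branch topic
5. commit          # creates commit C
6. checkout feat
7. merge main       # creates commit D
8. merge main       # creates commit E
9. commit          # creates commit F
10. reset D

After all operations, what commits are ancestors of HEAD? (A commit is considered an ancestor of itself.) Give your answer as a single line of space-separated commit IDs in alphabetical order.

After op 1 (commit): HEAD=main@B [main=B]
After op 2 (branch): HEAD=main@B [feat=B main=B]
After op 3 (branch): HEAD=main@B [dev=B feat=B main=B]
After op 4 (branch): HEAD=main@B [dev=B feat=B main=B topic=B]
After op 5 (commit): HEAD=main@C [dev=B feat=B main=C topic=B]
After op 6 (checkout): HEAD=feat@B [dev=B feat=B main=C topic=B]
After op 7 (merge): HEAD=feat@D [dev=B feat=D main=C topic=B]
After op 8 (merge): HEAD=feat@E [dev=B feat=E main=C topic=B]
After op 9 (commit): HEAD=feat@F [dev=B feat=F main=C topic=B]
After op 10 (reset): HEAD=feat@D [dev=B feat=D main=C topic=B]

Answer: A B C D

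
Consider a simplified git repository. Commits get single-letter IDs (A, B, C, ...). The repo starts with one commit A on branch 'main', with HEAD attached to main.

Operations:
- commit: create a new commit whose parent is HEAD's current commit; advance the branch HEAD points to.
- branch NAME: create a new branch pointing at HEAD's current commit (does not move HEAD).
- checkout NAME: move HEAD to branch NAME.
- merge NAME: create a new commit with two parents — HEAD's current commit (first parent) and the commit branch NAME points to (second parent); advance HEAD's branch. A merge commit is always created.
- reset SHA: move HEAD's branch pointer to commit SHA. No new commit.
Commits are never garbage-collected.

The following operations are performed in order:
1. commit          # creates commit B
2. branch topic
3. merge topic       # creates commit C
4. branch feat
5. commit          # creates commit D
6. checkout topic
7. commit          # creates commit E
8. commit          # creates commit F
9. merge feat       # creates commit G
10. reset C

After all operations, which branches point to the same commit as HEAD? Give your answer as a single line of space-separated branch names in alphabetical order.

Answer: feat topic

Derivation:
After op 1 (commit): HEAD=main@B [main=B]
After op 2 (branch): HEAD=main@B [main=B topic=B]
After op 3 (merge): HEAD=main@C [main=C topic=B]
After op 4 (branch): HEAD=main@C [feat=C main=C topic=B]
After op 5 (commit): HEAD=main@D [feat=C main=D topic=B]
After op 6 (checkout): HEAD=topic@B [feat=C main=D topic=B]
After op 7 (commit): HEAD=topic@E [feat=C main=D topic=E]
After op 8 (commit): HEAD=topic@F [feat=C main=D topic=F]
After op 9 (merge): HEAD=topic@G [feat=C main=D topic=G]
After op 10 (reset): HEAD=topic@C [feat=C main=D topic=C]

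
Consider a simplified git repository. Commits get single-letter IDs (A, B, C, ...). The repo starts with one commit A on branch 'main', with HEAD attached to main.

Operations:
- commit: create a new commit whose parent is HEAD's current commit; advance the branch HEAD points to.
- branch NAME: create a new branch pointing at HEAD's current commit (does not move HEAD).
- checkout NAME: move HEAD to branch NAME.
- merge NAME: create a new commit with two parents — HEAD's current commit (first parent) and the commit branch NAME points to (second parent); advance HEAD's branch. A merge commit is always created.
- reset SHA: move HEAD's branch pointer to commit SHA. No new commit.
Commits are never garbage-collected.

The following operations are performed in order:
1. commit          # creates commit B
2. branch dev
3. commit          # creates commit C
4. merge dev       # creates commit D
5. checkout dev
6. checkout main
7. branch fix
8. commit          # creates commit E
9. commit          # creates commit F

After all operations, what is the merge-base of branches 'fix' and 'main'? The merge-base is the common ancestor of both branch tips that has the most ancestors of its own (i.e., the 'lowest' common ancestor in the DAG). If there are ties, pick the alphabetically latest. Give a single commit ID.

Answer: D

Derivation:
After op 1 (commit): HEAD=main@B [main=B]
After op 2 (branch): HEAD=main@B [dev=B main=B]
After op 3 (commit): HEAD=main@C [dev=B main=C]
After op 4 (merge): HEAD=main@D [dev=B main=D]
After op 5 (checkout): HEAD=dev@B [dev=B main=D]
After op 6 (checkout): HEAD=main@D [dev=B main=D]
After op 7 (branch): HEAD=main@D [dev=B fix=D main=D]
After op 8 (commit): HEAD=main@E [dev=B fix=D main=E]
After op 9 (commit): HEAD=main@F [dev=B fix=D main=F]
ancestors(fix=D): ['A', 'B', 'C', 'D']
ancestors(main=F): ['A', 'B', 'C', 'D', 'E', 'F']
common: ['A', 'B', 'C', 'D']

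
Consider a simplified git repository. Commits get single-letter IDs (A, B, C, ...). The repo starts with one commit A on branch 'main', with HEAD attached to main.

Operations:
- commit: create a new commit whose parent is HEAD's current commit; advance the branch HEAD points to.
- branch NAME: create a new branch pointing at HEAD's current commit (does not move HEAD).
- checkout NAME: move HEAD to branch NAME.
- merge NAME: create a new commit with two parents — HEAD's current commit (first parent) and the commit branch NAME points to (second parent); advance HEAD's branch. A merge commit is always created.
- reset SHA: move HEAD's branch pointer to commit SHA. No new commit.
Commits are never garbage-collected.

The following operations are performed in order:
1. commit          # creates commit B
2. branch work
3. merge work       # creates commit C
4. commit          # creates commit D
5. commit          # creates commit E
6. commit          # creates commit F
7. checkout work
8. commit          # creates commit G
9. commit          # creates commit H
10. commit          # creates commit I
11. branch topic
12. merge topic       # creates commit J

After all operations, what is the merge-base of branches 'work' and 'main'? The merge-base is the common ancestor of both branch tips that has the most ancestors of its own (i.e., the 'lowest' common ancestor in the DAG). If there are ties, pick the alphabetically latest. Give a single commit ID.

After op 1 (commit): HEAD=main@B [main=B]
After op 2 (branch): HEAD=main@B [main=B work=B]
After op 3 (merge): HEAD=main@C [main=C work=B]
After op 4 (commit): HEAD=main@D [main=D work=B]
After op 5 (commit): HEAD=main@E [main=E work=B]
After op 6 (commit): HEAD=main@F [main=F work=B]
After op 7 (checkout): HEAD=work@B [main=F work=B]
After op 8 (commit): HEAD=work@G [main=F work=G]
After op 9 (commit): HEAD=work@H [main=F work=H]
After op 10 (commit): HEAD=work@I [main=F work=I]
After op 11 (branch): HEAD=work@I [main=F topic=I work=I]
After op 12 (merge): HEAD=work@J [main=F topic=I work=J]
ancestors(work=J): ['A', 'B', 'G', 'H', 'I', 'J']
ancestors(main=F): ['A', 'B', 'C', 'D', 'E', 'F']
common: ['A', 'B']

Answer: B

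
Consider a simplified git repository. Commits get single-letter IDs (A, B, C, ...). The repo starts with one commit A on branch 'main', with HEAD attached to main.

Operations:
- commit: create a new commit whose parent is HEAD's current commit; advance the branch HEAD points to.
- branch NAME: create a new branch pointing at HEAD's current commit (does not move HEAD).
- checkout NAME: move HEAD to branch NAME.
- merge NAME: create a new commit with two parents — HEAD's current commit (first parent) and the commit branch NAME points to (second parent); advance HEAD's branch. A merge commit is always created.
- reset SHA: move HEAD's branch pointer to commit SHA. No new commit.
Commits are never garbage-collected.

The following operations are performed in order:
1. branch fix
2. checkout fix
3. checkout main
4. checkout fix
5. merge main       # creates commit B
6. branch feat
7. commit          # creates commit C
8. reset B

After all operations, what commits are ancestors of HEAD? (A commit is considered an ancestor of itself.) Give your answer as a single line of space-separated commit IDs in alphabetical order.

After op 1 (branch): HEAD=main@A [fix=A main=A]
After op 2 (checkout): HEAD=fix@A [fix=A main=A]
After op 3 (checkout): HEAD=main@A [fix=A main=A]
After op 4 (checkout): HEAD=fix@A [fix=A main=A]
After op 5 (merge): HEAD=fix@B [fix=B main=A]
After op 6 (branch): HEAD=fix@B [feat=B fix=B main=A]
After op 7 (commit): HEAD=fix@C [feat=B fix=C main=A]
After op 8 (reset): HEAD=fix@B [feat=B fix=B main=A]

Answer: A B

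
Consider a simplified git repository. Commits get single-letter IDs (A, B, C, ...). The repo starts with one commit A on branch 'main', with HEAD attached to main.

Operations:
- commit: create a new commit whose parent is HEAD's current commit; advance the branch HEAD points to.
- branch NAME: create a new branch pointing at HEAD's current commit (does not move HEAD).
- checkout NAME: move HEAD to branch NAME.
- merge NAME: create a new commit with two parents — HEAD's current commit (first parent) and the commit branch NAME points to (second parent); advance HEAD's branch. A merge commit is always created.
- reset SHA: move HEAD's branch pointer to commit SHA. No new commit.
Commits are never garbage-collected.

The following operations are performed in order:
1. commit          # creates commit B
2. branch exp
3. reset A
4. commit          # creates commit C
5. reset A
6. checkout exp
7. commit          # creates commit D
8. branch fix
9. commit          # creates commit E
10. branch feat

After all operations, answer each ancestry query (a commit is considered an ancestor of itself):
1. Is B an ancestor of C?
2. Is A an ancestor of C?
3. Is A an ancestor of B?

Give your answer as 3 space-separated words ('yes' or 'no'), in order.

After op 1 (commit): HEAD=main@B [main=B]
After op 2 (branch): HEAD=main@B [exp=B main=B]
After op 3 (reset): HEAD=main@A [exp=B main=A]
After op 4 (commit): HEAD=main@C [exp=B main=C]
After op 5 (reset): HEAD=main@A [exp=B main=A]
After op 6 (checkout): HEAD=exp@B [exp=B main=A]
After op 7 (commit): HEAD=exp@D [exp=D main=A]
After op 8 (branch): HEAD=exp@D [exp=D fix=D main=A]
After op 9 (commit): HEAD=exp@E [exp=E fix=D main=A]
After op 10 (branch): HEAD=exp@E [exp=E feat=E fix=D main=A]
ancestors(C) = {A,C}; B in? no
ancestors(C) = {A,C}; A in? yes
ancestors(B) = {A,B}; A in? yes

Answer: no yes yes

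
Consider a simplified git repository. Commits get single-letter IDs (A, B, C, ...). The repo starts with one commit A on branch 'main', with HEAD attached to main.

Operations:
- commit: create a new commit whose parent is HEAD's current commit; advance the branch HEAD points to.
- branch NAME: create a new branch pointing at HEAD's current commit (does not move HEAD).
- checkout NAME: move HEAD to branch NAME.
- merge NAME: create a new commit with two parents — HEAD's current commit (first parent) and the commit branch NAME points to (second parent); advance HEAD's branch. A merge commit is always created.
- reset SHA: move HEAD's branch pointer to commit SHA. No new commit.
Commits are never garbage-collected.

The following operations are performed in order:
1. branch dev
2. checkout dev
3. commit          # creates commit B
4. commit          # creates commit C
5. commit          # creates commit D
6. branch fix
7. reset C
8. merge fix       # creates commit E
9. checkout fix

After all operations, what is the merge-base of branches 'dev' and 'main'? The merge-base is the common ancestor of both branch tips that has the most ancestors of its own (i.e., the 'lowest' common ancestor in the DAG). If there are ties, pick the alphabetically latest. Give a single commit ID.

Answer: A

Derivation:
After op 1 (branch): HEAD=main@A [dev=A main=A]
After op 2 (checkout): HEAD=dev@A [dev=A main=A]
After op 3 (commit): HEAD=dev@B [dev=B main=A]
After op 4 (commit): HEAD=dev@C [dev=C main=A]
After op 5 (commit): HEAD=dev@D [dev=D main=A]
After op 6 (branch): HEAD=dev@D [dev=D fix=D main=A]
After op 7 (reset): HEAD=dev@C [dev=C fix=D main=A]
After op 8 (merge): HEAD=dev@E [dev=E fix=D main=A]
After op 9 (checkout): HEAD=fix@D [dev=E fix=D main=A]
ancestors(dev=E): ['A', 'B', 'C', 'D', 'E']
ancestors(main=A): ['A']
common: ['A']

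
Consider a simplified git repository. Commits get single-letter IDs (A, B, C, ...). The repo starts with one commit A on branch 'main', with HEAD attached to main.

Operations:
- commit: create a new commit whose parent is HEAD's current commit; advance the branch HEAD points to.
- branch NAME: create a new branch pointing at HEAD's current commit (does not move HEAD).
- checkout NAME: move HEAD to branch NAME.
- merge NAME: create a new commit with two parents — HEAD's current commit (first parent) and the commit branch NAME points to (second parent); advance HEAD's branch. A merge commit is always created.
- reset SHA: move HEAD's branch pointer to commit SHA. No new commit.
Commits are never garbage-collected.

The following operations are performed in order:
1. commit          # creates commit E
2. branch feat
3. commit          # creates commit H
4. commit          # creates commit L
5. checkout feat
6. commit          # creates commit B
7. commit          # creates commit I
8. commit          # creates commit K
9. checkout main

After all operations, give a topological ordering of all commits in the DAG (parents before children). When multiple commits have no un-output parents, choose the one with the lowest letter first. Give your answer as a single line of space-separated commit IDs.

Answer: A E B H I K L

Derivation:
After op 1 (commit): HEAD=main@E [main=E]
After op 2 (branch): HEAD=main@E [feat=E main=E]
After op 3 (commit): HEAD=main@H [feat=E main=H]
After op 4 (commit): HEAD=main@L [feat=E main=L]
After op 5 (checkout): HEAD=feat@E [feat=E main=L]
After op 6 (commit): HEAD=feat@B [feat=B main=L]
After op 7 (commit): HEAD=feat@I [feat=I main=L]
After op 8 (commit): HEAD=feat@K [feat=K main=L]
After op 9 (checkout): HEAD=main@L [feat=K main=L]
commit A: parents=[]
commit B: parents=['E']
commit E: parents=['A']
commit H: parents=['E']
commit I: parents=['B']
commit K: parents=['I']
commit L: parents=['H']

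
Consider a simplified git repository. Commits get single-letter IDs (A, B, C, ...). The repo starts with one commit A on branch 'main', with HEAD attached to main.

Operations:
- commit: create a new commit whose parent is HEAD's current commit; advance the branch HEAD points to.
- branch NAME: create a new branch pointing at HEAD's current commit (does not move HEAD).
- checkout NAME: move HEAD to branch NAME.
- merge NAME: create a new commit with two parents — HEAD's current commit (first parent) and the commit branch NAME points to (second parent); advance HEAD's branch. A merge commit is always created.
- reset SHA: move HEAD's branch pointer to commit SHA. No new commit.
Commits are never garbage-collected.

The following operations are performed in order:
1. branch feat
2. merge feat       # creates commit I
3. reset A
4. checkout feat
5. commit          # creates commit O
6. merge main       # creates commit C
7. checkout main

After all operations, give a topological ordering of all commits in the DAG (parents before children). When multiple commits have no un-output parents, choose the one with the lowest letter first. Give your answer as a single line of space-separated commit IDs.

Answer: A I O C

Derivation:
After op 1 (branch): HEAD=main@A [feat=A main=A]
After op 2 (merge): HEAD=main@I [feat=A main=I]
After op 3 (reset): HEAD=main@A [feat=A main=A]
After op 4 (checkout): HEAD=feat@A [feat=A main=A]
After op 5 (commit): HEAD=feat@O [feat=O main=A]
After op 6 (merge): HEAD=feat@C [feat=C main=A]
After op 7 (checkout): HEAD=main@A [feat=C main=A]
commit A: parents=[]
commit C: parents=['O', 'A']
commit I: parents=['A', 'A']
commit O: parents=['A']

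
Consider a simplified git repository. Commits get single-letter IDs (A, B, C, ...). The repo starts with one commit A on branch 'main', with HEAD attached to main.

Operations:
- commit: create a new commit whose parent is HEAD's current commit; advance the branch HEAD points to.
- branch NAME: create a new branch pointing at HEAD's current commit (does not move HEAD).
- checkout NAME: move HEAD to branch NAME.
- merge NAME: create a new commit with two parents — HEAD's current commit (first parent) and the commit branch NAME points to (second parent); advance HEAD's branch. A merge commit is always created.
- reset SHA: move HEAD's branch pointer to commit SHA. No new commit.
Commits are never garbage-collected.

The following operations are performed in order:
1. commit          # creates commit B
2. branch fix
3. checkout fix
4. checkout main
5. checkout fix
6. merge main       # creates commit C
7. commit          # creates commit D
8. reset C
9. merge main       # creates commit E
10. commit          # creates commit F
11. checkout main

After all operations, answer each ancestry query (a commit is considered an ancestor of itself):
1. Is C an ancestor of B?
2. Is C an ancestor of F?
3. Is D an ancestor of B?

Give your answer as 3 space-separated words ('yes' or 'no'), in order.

Answer: no yes no

Derivation:
After op 1 (commit): HEAD=main@B [main=B]
After op 2 (branch): HEAD=main@B [fix=B main=B]
After op 3 (checkout): HEAD=fix@B [fix=B main=B]
After op 4 (checkout): HEAD=main@B [fix=B main=B]
After op 5 (checkout): HEAD=fix@B [fix=B main=B]
After op 6 (merge): HEAD=fix@C [fix=C main=B]
After op 7 (commit): HEAD=fix@D [fix=D main=B]
After op 8 (reset): HEAD=fix@C [fix=C main=B]
After op 9 (merge): HEAD=fix@E [fix=E main=B]
After op 10 (commit): HEAD=fix@F [fix=F main=B]
After op 11 (checkout): HEAD=main@B [fix=F main=B]
ancestors(B) = {A,B}; C in? no
ancestors(F) = {A,B,C,E,F}; C in? yes
ancestors(B) = {A,B}; D in? no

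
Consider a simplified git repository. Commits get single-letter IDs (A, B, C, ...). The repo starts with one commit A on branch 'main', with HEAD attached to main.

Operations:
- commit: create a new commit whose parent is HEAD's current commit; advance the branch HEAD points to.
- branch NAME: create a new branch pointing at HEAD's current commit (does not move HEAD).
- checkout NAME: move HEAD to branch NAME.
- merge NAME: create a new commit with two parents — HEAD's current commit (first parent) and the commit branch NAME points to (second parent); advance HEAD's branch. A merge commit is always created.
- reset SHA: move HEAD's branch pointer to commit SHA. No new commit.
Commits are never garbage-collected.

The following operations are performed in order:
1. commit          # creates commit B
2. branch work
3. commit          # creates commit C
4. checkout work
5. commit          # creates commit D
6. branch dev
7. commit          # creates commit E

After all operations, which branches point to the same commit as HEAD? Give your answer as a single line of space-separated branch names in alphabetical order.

After op 1 (commit): HEAD=main@B [main=B]
After op 2 (branch): HEAD=main@B [main=B work=B]
After op 3 (commit): HEAD=main@C [main=C work=B]
After op 4 (checkout): HEAD=work@B [main=C work=B]
After op 5 (commit): HEAD=work@D [main=C work=D]
After op 6 (branch): HEAD=work@D [dev=D main=C work=D]
After op 7 (commit): HEAD=work@E [dev=D main=C work=E]

Answer: work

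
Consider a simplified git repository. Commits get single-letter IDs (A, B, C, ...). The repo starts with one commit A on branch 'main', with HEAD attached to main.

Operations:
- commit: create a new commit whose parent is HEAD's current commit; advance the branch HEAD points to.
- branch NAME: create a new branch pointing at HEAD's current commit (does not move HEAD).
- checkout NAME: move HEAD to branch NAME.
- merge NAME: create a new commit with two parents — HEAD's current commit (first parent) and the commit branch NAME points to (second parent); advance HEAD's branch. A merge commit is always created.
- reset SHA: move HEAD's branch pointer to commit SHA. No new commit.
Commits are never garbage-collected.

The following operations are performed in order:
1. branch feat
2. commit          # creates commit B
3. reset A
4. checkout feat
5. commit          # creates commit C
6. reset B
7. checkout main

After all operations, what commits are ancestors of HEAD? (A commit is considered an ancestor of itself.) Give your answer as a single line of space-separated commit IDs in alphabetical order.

After op 1 (branch): HEAD=main@A [feat=A main=A]
After op 2 (commit): HEAD=main@B [feat=A main=B]
After op 3 (reset): HEAD=main@A [feat=A main=A]
After op 4 (checkout): HEAD=feat@A [feat=A main=A]
After op 5 (commit): HEAD=feat@C [feat=C main=A]
After op 6 (reset): HEAD=feat@B [feat=B main=A]
After op 7 (checkout): HEAD=main@A [feat=B main=A]

Answer: A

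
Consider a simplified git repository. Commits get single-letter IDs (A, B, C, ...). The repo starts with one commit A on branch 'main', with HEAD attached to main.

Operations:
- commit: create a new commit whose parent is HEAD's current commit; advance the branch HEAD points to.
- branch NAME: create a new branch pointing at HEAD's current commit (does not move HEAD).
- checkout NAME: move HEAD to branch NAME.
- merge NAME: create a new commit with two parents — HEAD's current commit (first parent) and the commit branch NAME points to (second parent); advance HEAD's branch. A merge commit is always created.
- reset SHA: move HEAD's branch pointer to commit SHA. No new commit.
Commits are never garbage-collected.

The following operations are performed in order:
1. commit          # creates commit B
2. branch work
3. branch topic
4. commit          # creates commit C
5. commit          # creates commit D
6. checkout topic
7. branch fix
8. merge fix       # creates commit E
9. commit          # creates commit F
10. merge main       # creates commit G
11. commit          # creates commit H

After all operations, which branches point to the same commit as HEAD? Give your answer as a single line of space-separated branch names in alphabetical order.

Answer: topic

Derivation:
After op 1 (commit): HEAD=main@B [main=B]
After op 2 (branch): HEAD=main@B [main=B work=B]
After op 3 (branch): HEAD=main@B [main=B topic=B work=B]
After op 4 (commit): HEAD=main@C [main=C topic=B work=B]
After op 5 (commit): HEAD=main@D [main=D topic=B work=B]
After op 6 (checkout): HEAD=topic@B [main=D topic=B work=B]
After op 7 (branch): HEAD=topic@B [fix=B main=D topic=B work=B]
After op 8 (merge): HEAD=topic@E [fix=B main=D topic=E work=B]
After op 9 (commit): HEAD=topic@F [fix=B main=D topic=F work=B]
After op 10 (merge): HEAD=topic@G [fix=B main=D topic=G work=B]
After op 11 (commit): HEAD=topic@H [fix=B main=D topic=H work=B]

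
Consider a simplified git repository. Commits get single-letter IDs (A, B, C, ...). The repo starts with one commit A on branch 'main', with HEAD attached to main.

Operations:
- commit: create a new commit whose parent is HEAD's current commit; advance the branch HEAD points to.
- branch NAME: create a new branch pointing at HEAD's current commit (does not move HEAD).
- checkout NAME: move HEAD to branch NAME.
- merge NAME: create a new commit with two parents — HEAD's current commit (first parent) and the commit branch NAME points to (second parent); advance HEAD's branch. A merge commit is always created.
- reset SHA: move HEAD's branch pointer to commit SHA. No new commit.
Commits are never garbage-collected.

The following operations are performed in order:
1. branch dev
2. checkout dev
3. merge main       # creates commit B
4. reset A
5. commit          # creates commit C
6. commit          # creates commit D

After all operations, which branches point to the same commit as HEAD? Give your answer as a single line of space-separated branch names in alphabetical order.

Answer: dev

Derivation:
After op 1 (branch): HEAD=main@A [dev=A main=A]
After op 2 (checkout): HEAD=dev@A [dev=A main=A]
After op 3 (merge): HEAD=dev@B [dev=B main=A]
After op 4 (reset): HEAD=dev@A [dev=A main=A]
After op 5 (commit): HEAD=dev@C [dev=C main=A]
After op 6 (commit): HEAD=dev@D [dev=D main=A]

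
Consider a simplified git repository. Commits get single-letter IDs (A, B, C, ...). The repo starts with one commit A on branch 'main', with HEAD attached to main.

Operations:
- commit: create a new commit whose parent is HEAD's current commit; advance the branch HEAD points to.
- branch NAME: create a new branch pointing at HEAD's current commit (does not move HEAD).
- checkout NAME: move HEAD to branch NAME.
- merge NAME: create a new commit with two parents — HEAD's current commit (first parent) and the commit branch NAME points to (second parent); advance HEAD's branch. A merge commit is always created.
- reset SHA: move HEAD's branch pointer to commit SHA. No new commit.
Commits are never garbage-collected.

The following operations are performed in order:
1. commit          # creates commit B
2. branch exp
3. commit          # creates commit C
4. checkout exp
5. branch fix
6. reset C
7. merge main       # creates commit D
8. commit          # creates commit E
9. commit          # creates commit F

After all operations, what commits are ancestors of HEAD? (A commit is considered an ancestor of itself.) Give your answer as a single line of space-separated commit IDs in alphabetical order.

Answer: A B C D E F

Derivation:
After op 1 (commit): HEAD=main@B [main=B]
After op 2 (branch): HEAD=main@B [exp=B main=B]
After op 3 (commit): HEAD=main@C [exp=B main=C]
After op 4 (checkout): HEAD=exp@B [exp=B main=C]
After op 5 (branch): HEAD=exp@B [exp=B fix=B main=C]
After op 6 (reset): HEAD=exp@C [exp=C fix=B main=C]
After op 7 (merge): HEAD=exp@D [exp=D fix=B main=C]
After op 8 (commit): HEAD=exp@E [exp=E fix=B main=C]
After op 9 (commit): HEAD=exp@F [exp=F fix=B main=C]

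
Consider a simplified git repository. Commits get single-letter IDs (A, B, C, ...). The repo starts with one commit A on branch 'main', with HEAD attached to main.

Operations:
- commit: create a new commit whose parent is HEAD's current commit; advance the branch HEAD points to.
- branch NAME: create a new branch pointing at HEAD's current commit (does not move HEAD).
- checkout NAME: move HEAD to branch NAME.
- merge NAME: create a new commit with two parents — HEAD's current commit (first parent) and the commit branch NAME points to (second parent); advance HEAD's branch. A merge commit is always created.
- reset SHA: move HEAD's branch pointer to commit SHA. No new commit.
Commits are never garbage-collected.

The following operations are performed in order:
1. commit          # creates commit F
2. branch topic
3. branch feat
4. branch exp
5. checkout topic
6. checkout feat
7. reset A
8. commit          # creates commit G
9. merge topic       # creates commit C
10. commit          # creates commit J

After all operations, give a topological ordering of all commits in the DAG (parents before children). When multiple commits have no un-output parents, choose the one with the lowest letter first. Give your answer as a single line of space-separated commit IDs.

Answer: A F G C J

Derivation:
After op 1 (commit): HEAD=main@F [main=F]
After op 2 (branch): HEAD=main@F [main=F topic=F]
After op 3 (branch): HEAD=main@F [feat=F main=F topic=F]
After op 4 (branch): HEAD=main@F [exp=F feat=F main=F topic=F]
After op 5 (checkout): HEAD=topic@F [exp=F feat=F main=F topic=F]
After op 6 (checkout): HEAD=feat@F [exp=F feat=F main=F topic=F]
After op 7 (reset): HEAD=feat@A [exp=F feat=A main=F topic=F]
After op 8 (commit): HEAD=feat@G [exp=F feat=G main=F topic=F]
After op 9 (merge): HEAD=feat@C [exp=F feat=C main=F topic=F]
After op 10 (commit): HEAD=feat@J [exp=F feat=J main=F topic=F]
commit A: parents=[]
commit C: parents=['G', 'F']
commit F: parents=['A']
commit G: parents=['A']
commit J: parents=['C']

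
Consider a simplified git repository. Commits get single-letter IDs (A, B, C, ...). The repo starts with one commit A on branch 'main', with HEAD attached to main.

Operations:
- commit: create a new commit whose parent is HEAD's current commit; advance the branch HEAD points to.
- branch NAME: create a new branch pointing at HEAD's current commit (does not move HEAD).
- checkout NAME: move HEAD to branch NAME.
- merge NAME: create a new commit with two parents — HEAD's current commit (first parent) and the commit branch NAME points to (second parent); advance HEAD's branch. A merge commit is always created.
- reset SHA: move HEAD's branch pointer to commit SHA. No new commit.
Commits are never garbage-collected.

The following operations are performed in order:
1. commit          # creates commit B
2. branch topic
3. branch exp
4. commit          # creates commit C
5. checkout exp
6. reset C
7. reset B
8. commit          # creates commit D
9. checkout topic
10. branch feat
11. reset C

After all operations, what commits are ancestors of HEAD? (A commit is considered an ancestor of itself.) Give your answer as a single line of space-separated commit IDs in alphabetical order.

Answer: A B C

Derivation:
After op 1 (commit): HEAD=main@B [main=B]
After op 2 (branch): HEAD=main@B [main=B topic=B]
After op 3 (branch): HEAD=main@B [exp=B main=B topic=B]
After op 4 (commit): HEAD=main@C [exp=B main=C topic=B]
After op 5 (checkout): HEAD=exp@B [exp=B main=C topic=B]
After op 6 (reset): HEAD=exp@C [exp=C main=C topic=B]
After op 7 (reset): HEAD=exp@B [exp=B main=C topic=B]
After op 8 (commit): HEAD=exp@D [exp=D main=C topic=B]
After op 9 (checkout): HEAD=topic@B [exp=D main=C topic=B]
After op 10 (branch): HEAD=topic@B [exp=D feat=B main=C topic=B]
After op 11 (reset): HEAD=topic@C [exp=D feat=B main=C topic=C]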